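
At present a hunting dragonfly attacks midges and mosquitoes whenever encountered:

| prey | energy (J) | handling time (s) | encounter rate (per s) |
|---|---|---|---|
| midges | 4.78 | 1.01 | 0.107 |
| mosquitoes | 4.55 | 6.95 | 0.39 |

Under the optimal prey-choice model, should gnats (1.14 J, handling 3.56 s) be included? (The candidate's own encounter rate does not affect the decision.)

On midges and mosquitoes alone, R = ΣλE/(1+Σλh) = 2.286/3.819 = 0.5986 J/s.
Profitability of gnats: 1.14/3.56 = 0.3202 J/s.
0.3202 < 0.5986, so adding gnats would lower the average — exclude it.

No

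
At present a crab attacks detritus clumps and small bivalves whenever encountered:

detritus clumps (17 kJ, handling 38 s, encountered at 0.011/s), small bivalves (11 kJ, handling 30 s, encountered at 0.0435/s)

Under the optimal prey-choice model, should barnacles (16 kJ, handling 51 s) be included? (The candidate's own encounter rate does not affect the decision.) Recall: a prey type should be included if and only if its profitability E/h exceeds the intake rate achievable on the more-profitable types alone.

Yes

Intake rate on the current diet: R = (0.011×17 + 0.0435×11) / (1 + 0.011×38 + 0.0435×30) = 0.6655/2.723 = 0.2444 kJ/s.
barnacles: E/h = 16/51 = 0.3137 kJ/s.
Since 0.3137 > R, including barnacles increases the long-run rate.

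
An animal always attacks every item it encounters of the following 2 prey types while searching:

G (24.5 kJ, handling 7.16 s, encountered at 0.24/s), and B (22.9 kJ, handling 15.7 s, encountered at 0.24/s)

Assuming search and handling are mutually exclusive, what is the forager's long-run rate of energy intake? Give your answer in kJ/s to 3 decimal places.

R = (0.24×24.5 + 0.24×22.9) / (1 + 0.24×7.16 + 0.24×15.7) = 11.38/6.486 = 1.754 kJ/s.

1.754 kJ/s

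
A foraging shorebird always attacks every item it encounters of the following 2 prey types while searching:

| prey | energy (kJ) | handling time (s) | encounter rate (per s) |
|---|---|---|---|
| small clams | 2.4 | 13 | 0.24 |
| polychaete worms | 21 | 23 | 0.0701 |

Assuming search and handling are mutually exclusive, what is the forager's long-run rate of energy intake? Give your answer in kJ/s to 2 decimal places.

R = Σλ_iE_i / (1 + Σλ_ih_i)
Numerator: 0.24×2.4 + 0.0701×21 = 2.048
Denominator: 1 + 0.24×13 + 0.0701×23 = 5.732
R = 2.048/5.732 = 0.3573 kJ/s

0.36 kJ/s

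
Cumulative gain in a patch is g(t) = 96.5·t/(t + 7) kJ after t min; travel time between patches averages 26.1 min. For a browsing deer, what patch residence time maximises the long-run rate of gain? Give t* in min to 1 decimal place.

13.5 min

Maximise g(t)/(T+t): set derivative to zero → g'(t)(T+t) = g(t).
g'(t) = 96.5·7/(t + 7)². Setting 96.5·7/(t+7)² = 96.5t/[(t+7)(26.1+t)] gives 7(26.1+t) = t(t+7), so t² = 7×26.1 = 182.7.
t* = √182.7 = 13.52 min.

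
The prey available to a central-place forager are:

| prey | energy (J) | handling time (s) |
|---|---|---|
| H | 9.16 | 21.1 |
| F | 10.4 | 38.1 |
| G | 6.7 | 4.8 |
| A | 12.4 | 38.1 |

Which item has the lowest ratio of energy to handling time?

F

Profitability E/h (J/s): H = 9.16/21.1 = 0.434, F = 10.4/38.1 = 0.273, G = 6.7/4.8 = 1.4, A = 12.4/38.1 = 0.325.
Ranked: G > H > A > F.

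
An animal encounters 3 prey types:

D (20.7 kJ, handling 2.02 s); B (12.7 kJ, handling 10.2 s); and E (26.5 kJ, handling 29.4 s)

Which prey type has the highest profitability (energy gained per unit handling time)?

D

Profitability E/h (kJ/s): D = 20.7/2.02 = 10.2, B = 12.7/10.2 = 1.25, E = 26.5/29.4 = 0.901.
Ranked: D > B > E.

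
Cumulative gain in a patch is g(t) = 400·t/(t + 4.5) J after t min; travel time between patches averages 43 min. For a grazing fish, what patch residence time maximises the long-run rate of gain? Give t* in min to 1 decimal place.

Maximise g(t)/(T+t): set derivative to zero → g'(t)(T+t) = g(t).
g'(t) = 400·4.5/(t + 4.5)². Setting 400·4.5/(t+4.5)² = 400t/[(t+4.5)(43+t)] gives 4.5(43+t) = t(t+4.5), so t² = 4.5×43 = 193.5.
t* = √193.5 = 13.91 min.

13.9 min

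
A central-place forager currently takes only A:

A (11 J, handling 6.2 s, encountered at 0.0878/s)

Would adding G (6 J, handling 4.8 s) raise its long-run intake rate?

Yes

On A alone, R = ΣλE/(1+Σλh) = 0.9658/1.544 = 0.6254 J/s.
G: E/h = 6/4.8 = 1.25 J/s.
Since 1.25 > R, including G increases the long-run rate.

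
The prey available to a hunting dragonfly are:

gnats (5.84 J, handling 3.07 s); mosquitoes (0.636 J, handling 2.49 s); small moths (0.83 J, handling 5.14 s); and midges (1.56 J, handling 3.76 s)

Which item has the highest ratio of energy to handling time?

In descending order of E/h:
gnats: 5.84/3.07 = 1.9 J/s
midges: 1.56/3.76 = 0.415 J/s
mosquitoes: 0.636/2.49 = 0.255 J/s
small moths: 0.83/5.14 = 0.161 J/s

gnats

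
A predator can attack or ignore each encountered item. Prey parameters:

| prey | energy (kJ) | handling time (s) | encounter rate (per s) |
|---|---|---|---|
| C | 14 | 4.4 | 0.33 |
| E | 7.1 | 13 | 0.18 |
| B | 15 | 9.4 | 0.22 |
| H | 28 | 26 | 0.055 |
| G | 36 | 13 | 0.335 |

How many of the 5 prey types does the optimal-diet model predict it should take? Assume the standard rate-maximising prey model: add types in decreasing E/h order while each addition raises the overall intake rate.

2

Profitabilities (E/h, kJ/s): C 3.18, G 2.77, B 1.6, H 1.08, E 0.546. Add prey in this order while the next type's profitability exceeds the intake rate on those already taken.
Rate on top 1: 1.884. G: 2.77 > 1.884 → include.
Rate on top 2: 2.45. B: 1.6 < 2.45 → exclude; stop.
Optimal diet: C, G — 2 of 5 types.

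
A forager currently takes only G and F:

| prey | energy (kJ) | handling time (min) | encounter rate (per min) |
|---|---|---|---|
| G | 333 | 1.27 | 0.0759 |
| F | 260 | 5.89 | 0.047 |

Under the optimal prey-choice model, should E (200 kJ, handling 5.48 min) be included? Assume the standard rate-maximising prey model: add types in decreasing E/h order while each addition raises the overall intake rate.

Yes

Intake rate on the current diet: R = (0.0759×333 + 0.047×260) / (1 + 0.0759×1.27 + 0.047×5.89) = 37.49/1.373 = 27.3 kJ/min.
Profitability of E: 200/5.48 = 36.5 kJ/min.
36.5 > 27.3, so adding E raises the average — include it.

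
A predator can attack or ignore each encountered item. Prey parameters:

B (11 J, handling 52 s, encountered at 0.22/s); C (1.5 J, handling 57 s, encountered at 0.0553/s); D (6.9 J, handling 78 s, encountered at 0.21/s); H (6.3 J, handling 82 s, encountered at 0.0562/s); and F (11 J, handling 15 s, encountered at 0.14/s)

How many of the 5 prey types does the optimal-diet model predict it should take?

1

E/h in descending order: F 0.733, B 0.212, D 0.0885, H 0.0768, C 0.0263 J/s. The optimal diet is the largest prefix of this list for which every included type satisfies E_i/h_i > R on the types above it.
Rate on top 1: 0.4968. B: 0.212 < 0.4968 → exclude; stop.
Optimal diet: F — 1 of 5 types.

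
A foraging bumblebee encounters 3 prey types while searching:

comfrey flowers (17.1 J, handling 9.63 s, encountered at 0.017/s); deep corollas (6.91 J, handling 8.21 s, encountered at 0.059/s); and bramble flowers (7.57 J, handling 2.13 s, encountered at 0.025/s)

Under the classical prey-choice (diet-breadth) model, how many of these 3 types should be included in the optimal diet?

Rank by E/h (J/s): bramble flowers 3.55, comfrey flowers 1.78, deep corollas 0.842. Include each in turn until the next type's E/h falls below the running intake rate.
Rate on top 1: 0.1797. comfrey flowers: 1.78 > 0.1797 → include.
Rate on top 2: 0.3944. deep corollas: 0.842 > 0.3944 → include.
Optimal diet: bramble flowers, comfrey flowers, deep corollas — 3 of 3 types.

3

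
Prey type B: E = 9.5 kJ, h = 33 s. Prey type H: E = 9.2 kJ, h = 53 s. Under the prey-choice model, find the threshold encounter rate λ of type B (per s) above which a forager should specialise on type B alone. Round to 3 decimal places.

0.046 per s

Drop type H once their profitability E₂/h₂ falls below the rate achievable on type B alone: E₂/h₂ = λE₁/(1 + λh₁).
Solve for λ: λE₁h₂ = E₂(1 + λh₁) → λ(E₁h₂ − E₂h₁) = E₂ → λ = E₂/(E₁h₂ − E₂h₁).
λ = 9.2/(9.5×53 − 9.2×33) = 9.2/199.9 = 0.04602 per s.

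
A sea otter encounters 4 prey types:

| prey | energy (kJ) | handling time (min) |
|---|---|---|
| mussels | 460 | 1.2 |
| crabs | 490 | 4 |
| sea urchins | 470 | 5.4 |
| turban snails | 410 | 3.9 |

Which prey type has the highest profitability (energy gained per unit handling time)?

Profitability E/h (kJ/min): mussels = 460/1.2 = 383, crabs = 490/4 = 122, sea urchins = 470/5.4 = 87, turban snails = 410/3.9 = 105.
Ranked: mussels > crabs > turban snails > sea urchins.

mussels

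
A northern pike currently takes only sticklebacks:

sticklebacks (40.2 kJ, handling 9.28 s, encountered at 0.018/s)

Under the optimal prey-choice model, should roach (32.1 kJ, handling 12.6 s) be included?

Yes

Intake rate on the current diet: R = (0.018×40.2) / (1 + 0.018×9.28) = 0.7236/1.167 = 0.62 kJ/s.
roach: E/h = 32.1/12.6 = 2.548 kJ/s.
2.548 > 0.62, so adding roach raises the average — include it.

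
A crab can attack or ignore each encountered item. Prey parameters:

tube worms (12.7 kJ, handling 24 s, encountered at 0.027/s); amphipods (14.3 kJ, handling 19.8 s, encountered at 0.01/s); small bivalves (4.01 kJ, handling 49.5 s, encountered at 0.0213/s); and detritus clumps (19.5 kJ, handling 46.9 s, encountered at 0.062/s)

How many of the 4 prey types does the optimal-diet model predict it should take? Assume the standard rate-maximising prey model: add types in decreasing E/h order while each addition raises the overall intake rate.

3

Profitabilities (E/h, kJ/s): amphipods 0.722, tube worms 0.529, detritus clumps 0.416, small bivalves 0.081. Add prey in this order while the next type's profitability exceeds the intake rate on those already taken.
Rate on top 1: 0.1194. tube worms: 0.529 > 0.1194 → include.
Rate on top 2: 0.2632. detritus clumps: 0.416 > 0.2632 → include.
Rate on top 3: 0.3565. small bivalves: 0.081 < 0.3565 → exclude; stop.
Optimal diet: amphipods, tube worms, detritus clumps — 3 of 4 types.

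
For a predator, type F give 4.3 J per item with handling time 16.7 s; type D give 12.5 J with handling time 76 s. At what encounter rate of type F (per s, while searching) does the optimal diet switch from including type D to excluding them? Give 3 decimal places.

0.106 per s

At the threshold, the rate on type F alone equals the profitability of type D: λ·4.3/(1 + λ·16.7) = 12.5/76 = 0.1645.
Rearranging, λ(4.3 − 0.1645×16.7) = 0.1645, so λ = 0.1645/1.553 = 0.1059 per s.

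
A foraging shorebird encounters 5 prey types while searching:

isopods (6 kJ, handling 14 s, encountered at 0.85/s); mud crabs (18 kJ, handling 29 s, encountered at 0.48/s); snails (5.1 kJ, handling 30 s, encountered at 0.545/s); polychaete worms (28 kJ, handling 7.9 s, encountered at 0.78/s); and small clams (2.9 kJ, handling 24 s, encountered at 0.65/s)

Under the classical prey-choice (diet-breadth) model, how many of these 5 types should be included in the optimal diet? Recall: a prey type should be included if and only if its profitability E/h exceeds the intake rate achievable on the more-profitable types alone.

1

Profitabilities (E/h, kJ/s): polychaete worms 3.54, mud crabs 0.621, isopods 0.429, snails 0.17, small clams 0.121. Add prey in this order while the next type's profitability exceeds the intake rate on those already taken.
Rate on top 1: 3.049. mud crabs: 0.621 < 3.049 → exclude; stop.
Optimal diet: polychaete worms — 1 of 5 types.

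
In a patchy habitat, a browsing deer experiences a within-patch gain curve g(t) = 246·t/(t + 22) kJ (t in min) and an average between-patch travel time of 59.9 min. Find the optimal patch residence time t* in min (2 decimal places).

By the marginal value theorem, leave when the instantaneous gain rate g'(t) equals the habitat-wide average g(t)/(T + t).
g'(t) = 246·22/(t + 22)². Setting 246·22/(t+22)² = 246t/[(t+22)(59.9+t)] gives 22(59.9+t) = t(t+22), so t² = 22×59.9 = 1318.
t* = √1318 = 36.3 min.

36.30 min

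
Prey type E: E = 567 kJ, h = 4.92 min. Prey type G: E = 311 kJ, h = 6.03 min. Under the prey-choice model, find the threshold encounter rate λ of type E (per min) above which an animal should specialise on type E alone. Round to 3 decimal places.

The zero-one rule: include type G iff E₂/h₂ > λE₁/(1+λh₁). Equality gives the switch point.
λE₁h₂ = E₂ + λE₂h₁ ⇒ λ = E₂/(E₁h₂ − E₂h₁) = 311/(3419 − 1530) = 0.1646 per min.

0.165 per min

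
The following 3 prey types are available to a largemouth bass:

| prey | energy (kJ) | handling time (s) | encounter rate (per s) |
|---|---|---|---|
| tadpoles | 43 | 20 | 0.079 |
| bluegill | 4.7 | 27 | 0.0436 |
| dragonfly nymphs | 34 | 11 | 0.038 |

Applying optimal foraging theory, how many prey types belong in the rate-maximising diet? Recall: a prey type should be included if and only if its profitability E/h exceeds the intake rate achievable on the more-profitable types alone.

2

Rank by E/h (kJ/s): dragonfly nymphs 3.09, tadpoles 2.15, bluegill 0.174. Include each in turn until the next type's E/h falls below the running intake rate.
Rate on top 1: 0.9111. tadpoles: 2.15 > 0.9111 → include.
Rate on top 2: 1.564. bluegill: 0.174 < 1.564 → exclude; stop.
Optimal diet: dragonfly nymphs, tadpoles — 2 of 3 types.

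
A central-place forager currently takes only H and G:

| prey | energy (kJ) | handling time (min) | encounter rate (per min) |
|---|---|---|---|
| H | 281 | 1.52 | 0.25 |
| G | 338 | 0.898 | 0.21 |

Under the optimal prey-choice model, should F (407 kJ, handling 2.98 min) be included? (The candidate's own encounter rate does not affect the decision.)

Current rate: (0.25×281 + 0.21×338)/(1 + 0.25×1.52 + 0.21×0.898) = 90.04 kJ/min.
F: E/h = 407/2.98 = 136.6 kJ/min.
Since 136.6 > R, including F increases the long-run rate.

Yes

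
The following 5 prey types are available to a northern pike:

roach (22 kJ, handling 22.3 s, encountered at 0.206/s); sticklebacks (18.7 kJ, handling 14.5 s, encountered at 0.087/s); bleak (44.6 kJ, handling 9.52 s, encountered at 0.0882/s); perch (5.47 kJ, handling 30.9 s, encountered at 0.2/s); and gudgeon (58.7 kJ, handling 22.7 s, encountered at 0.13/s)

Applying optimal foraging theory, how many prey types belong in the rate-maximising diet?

Profitabilities (E/h, kJ/s): bleak 4.68, gudgeon 2.59, sticklebacks 1.29, roach 0.987, perch 0.177. Add prey in this order while the next type's profitability exceeds the intake rate on those already taken.
Rate on top 1: 2.138. gudgeon: 2.59 > 2.138 → include.
Rate on top 2: 2.414. sticklebacks: 1.29 < 2.414 → exclude; stop.
Optimal diet: bleak, gudgeon — 2 of 5 types.

2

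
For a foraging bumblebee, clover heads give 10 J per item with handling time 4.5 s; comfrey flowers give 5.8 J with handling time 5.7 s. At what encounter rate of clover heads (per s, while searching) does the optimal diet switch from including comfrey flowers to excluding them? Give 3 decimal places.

0.188 per s

The zero-one rule: include comfrey flowers iff E₂/h₂ > λE₁/(1+λh₁). Equality gives the switch point.
λE₁h₂ = E₂ + λE₂h₁ ⇒ λ = E₂/(E₁h₂ − E₂h₁) = 5.8/(57 − 26.1) = 0.1877 per s.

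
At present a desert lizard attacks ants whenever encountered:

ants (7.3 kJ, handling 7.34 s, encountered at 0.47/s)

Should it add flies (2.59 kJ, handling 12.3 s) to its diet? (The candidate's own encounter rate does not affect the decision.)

No

On ants alone, R = ΣλE/(1+Σλh) = 3.431/4.45 = 0.771 kJ/s.
flies: E/h = 2.59/12.3 = 0.2106 kJ/s.
0.2106 < 0.771, so adding flies would lower the average — exclude it.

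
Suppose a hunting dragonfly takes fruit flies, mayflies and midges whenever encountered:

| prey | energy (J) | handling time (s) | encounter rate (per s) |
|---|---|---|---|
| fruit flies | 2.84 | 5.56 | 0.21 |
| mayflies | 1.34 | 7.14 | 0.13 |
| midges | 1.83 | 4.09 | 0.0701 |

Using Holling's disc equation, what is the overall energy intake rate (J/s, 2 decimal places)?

Energy encountered per unit search time: 0.21×2.84 + 0.13×1.34 + 0.0701×1.83 = 0.8989 J/s.
Handling time per unit search time: 0.21×5.56 + 0.13×7.14 + 0.0701×4.09 = 2.383.
Rate = 0.8989/(1 + 2.383) = 0.2657 J/s.

0.27 J/s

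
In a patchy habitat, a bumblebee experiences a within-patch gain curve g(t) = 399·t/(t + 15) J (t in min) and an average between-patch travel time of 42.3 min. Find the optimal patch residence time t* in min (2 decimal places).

By the marginal value theorem, leave when the instantaneous gain rate g'(t) equals the habitat-wide average g(t)/(T + t).
g'(t) = 399·15/(t + 15)². Setting 399·15/(t+15)² = 399t/[(t+15)(42.3+t)] gives 15(42.3+t) = t(t+15), so t² = 15×42.3 = 634.5.
t* = √634.5 = 25.19 min.

25.19 min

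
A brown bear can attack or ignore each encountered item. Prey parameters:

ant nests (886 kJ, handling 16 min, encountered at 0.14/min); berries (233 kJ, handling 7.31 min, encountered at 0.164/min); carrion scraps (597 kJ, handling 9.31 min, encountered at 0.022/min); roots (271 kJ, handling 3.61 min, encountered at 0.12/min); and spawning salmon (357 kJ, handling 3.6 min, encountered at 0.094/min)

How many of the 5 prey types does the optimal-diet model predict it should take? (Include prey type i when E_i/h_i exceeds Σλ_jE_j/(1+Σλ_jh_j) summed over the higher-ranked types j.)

E/h in descending order: spawning salmon 99.2, roots 75.1, carrion scraps 64.1, ant nests 55.4, berries 31.9 kJ/min. The optimal diet is the largest prefix of this list for which every included type satisfies E_i/h_i > R on the types above it.
Rate on top 1: 25.07. roots: 75.1 > 25.07 → include.
Rate on top 2: 37.3. carrion scraps: 64.1 > 37.3 → include.
Rate on top 3: 40.08. ant nests: 55.4 > 40.08 → include.
Rate on top 4: 48.2. berries: 31.9 < 48.2 → exclude; stop.
Optimal diet: spawning salmon, roots, carrion scraps, ant nests — 4 of 5 types.

4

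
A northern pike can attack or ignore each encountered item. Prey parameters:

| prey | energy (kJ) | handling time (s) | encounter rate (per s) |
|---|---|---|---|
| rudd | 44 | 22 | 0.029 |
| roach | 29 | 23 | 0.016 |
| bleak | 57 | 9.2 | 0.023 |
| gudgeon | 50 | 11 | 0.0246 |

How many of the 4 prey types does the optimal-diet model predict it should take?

3

E/h in descending order: bleak 6.2, gudgeon 4.55, rudd 2, roach 1.26 kJ/s. The optimal diet is the largest prefix of this list for which every included type satisfies E_i/h_i > R on the types above it.
Rate on top 1: 1.082. gudgeon: 4.55 > 1.082 → include.
Rate on top 2: 1.714. rudd: 2 > 1.714 → include.
Rate on top 3: 1.8. roach: 1.26 < 1.8 → exclude; stop.
Optimal diet: bleak, gudgeon, rudd — 3 of 4 types.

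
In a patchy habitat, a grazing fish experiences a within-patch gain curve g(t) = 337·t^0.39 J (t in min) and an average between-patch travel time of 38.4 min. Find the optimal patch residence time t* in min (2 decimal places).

24.55 min

By the marginal value theorem, leave when the instantaneous gain rate g'(t) equals the habitat-wide average g(t)/(T + t).
g'(t) = 0.39·337·t^-0.61. Setting 0.39·337·t^-0.61 = 337·t^0.39/(38.4+t) gives 0.39(38.4+t) = t, so 0.61·t = 0.39×38.4.
t* = 0.39×38.4/0.61 = 24.55 min.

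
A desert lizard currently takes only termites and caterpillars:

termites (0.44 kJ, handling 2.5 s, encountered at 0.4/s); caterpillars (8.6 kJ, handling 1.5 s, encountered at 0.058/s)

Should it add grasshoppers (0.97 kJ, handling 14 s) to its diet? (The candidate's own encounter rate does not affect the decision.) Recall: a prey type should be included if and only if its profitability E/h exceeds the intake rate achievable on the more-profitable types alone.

Intake rate on the current diet: R = (0.4×0.44 + 0.058×8.6) / (1 + 0.4×2.5 + 0.058×1.5) = 0.6748/2.087 = 0.3233 kJ/s.
grasshoppers: E/h = 0.97/14 = 0.06929 kJ/s.
Since 0.06929 < R, time spent handling grasshoppers is better spent searching.

No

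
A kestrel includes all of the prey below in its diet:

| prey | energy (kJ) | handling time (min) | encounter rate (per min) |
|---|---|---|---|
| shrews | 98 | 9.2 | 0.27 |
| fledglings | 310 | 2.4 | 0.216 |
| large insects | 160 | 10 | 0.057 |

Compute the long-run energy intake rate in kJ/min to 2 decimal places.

R = (0.27×98 + 0.216×310 + 0.057×160) / (1 + 0.27×9.2 + 0.216×2.4 + 0.057×10) = 102.5/4.572 = 22.43 kJ/min.

22.43 kJ/min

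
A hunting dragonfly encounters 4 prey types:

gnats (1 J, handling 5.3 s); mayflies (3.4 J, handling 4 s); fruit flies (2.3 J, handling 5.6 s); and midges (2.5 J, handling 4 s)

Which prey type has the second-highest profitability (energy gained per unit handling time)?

midges

Profitability E/h (J/s): gnats = 1/5.3 = 0.189, mayflies = 3.4/4 = 0.85, fruit flies = 2.3/5.6 = 0.411, midges = 2.5/4 = 0.625.
Ranked: mayflies > midges > fruit flies > gnats.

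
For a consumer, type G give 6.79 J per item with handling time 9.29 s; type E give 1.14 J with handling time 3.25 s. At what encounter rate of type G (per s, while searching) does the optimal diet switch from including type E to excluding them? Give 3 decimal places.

0.099 per s

At the threshold, the rate on type G alone equals the profitability of type E: λ·6.79/(1 + λ·9.29) = 1.14/3.25 = 0.3508.
Rearranging, λ(6.79 − 0.3508×9.29) = 0.3508, so λ = 0.3508/3.531 = 0.09933 per s.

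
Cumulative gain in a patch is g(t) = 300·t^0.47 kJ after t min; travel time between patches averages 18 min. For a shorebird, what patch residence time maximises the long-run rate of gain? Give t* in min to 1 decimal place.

16.0 min

By the marginal value theorem, leave when the instantaneous gain rate g'(t) equals the habitat-wide average g(t)/(T + t).
g'(t) = 0.47·300·t^-0.53. Setting 0.47·300·t^-0.53 = 300·t^0.47/(18+t) gives 0.47(18+t) = t, so 0.53·t = 0.47×18.
t* = 0.47×18/0.53 = 15.96 min.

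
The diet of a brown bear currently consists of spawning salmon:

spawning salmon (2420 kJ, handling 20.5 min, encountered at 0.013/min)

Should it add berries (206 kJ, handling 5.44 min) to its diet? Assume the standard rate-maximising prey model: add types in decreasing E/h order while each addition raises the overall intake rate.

Yes

Current rate: (0.013×2420)/(1 + 0.013×20.5) = 24.84 kJ/min.
Profitability of berries: 206/5.44 = 37.87 kJ/min.
Since 37.87 > R, including berries increases the long-run rate.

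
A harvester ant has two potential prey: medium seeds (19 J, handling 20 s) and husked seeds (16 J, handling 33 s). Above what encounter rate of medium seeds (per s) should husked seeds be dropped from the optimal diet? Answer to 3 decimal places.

The zero-one rule: include husked seeds iff E₂/h₂ > λE₁/(1+λh₁). Equality gives the switch point.
λE₁h₂ = E₂ + λE₂h₁ ⇒ λ = E₂/(E₁h₂ − E₂h₁) = 16/(627 − 320) = 0.05212 per s.

0.052 per s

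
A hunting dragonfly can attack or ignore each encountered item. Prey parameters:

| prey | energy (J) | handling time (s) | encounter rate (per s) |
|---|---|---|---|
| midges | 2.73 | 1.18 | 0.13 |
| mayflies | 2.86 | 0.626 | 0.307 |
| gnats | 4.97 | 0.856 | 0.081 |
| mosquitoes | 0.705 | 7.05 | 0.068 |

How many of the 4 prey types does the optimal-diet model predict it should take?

Profitabilities (E/h, J/s): gnats 5.81, mayflies 4.57, midges 2.31, mosquitoes 0.1. Add prey in this order while the next type's profitability exceeds the intake rate on those already taken.
Rate on top 1: 0.3765. mayflies: 4.57 > 0.3765 → include.
Rate on top 2: 1.015. midges: 2.31 > 1.015 → include.
Rate on top 3: 1.156. mosquitoes: 0.1 < 1.156 → exclude; stop.
Optimal diet: gnats, mayflies, midges — 3 of 4 types.

3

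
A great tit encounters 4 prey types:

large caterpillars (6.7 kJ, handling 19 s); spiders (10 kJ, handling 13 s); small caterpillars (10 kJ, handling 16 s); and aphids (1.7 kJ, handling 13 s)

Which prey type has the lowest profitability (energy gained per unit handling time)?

aphids

In descending order of E/h:
spiders: 10/13 = 0.769 kJ/s
small caterpillars: 10/16 = 0.625 kJ/s
large caterpillars: 6.7/19 = 0.353 kJ/s
aphids: 1.7/13 = 0.131 kJ/s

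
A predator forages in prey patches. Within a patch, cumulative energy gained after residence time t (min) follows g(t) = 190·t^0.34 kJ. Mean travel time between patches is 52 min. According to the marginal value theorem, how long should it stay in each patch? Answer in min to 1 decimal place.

By the marginal value theorem, leave when the instantaneous gain rate g'(t) equals the habitat-wide average g(t)/(T + t).
g'(t) = 0.34·190·t^-0.66. Setting 0.34·190·t^-0.66 = 190·t^0.34/(52+t) gives 0.34(52+t) = t, so 0.66·t = 0.34×52.
t* = 0.34×52/0.66 = 26.79 min.

26.8 min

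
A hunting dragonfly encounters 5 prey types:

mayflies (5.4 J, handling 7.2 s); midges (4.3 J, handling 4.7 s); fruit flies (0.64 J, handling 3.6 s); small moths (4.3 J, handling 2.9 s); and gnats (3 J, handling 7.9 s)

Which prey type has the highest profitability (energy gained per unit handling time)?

small moths

In descending order of E/h:
small moths: 4.3/2.9 = 1.48 J/s
midges: 4.3/4.7 = 0.915 J/s
mayflies: 5.4/7.2 = 0.75 J/s
gnats: 3/7.9 = 0.38 J/s
fruit flies: 0.64/3.6 = 0.178 J/s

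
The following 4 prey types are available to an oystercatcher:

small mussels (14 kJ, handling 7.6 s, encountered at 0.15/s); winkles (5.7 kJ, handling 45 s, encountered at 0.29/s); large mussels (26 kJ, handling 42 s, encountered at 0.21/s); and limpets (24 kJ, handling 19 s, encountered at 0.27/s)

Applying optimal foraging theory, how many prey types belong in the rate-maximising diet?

2

Profitabilities (E/h, kJ/s): small mussels 1.84, limpets 1.26, large mussels 0.619, winkles 0.127. Add prey in this order while the next type's profitability exceeds the intake rate on those already taken.
Rate on top 1: 0.9813. limpets: 1.26 > 0.9813 → include.
Rate on top 2: 1.18. large mussels: 0.619 < 1.18 → exclude; stop.
Optimal diet: small mussels, limpets — 2 of 4 types.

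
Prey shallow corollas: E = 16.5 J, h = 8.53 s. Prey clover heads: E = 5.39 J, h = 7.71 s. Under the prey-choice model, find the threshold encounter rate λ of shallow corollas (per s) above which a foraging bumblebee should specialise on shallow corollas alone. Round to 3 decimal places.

At the threshold, the rate on shallow corollas alone equals the profitability of clover heads: λ·16.5/(1 + λ·8.53) = 5.39/7.71 = 0.6991.
Rearranging, λ(16.5 − 0.6991×8.53) = 0.6991, so λ = 0.6991/10.54 = 0.06635 per s.

0.066 per s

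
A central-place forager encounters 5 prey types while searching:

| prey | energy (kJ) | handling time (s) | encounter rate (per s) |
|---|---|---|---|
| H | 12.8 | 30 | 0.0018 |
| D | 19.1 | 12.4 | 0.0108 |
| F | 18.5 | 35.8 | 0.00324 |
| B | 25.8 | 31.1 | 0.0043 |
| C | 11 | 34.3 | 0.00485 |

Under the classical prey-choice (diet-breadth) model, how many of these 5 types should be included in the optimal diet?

5

E/h in descending order: D 1.54, B 0.83, F 0.517, H 0.427, C 0.321 kJ/s. The optimal diet is the largest prefix of this list for which every included type satisfies E_i/h_i > R on the types above it.
Rate on top 1: 0.1819. B: 0.83 > 0.1819 → include.
Rate on top 2: 0.2502. F: 0.517 > 0.2502 → include.
Rate on top 3: 0.2726. H: 0.427 > 0.2726 → include.
Rate on top 4: 0.2784. C: 0.321 > 0.2784 → include.
Optimal diet: D, B, F, H, C — 5 of 5 types.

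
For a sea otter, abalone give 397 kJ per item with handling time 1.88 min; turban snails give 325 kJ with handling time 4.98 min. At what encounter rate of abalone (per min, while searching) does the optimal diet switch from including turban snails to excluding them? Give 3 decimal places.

0.238 per min

Drop turban snails once their profitability E₂/h₂ falls below the rate achievable on abalone alone: E₂/h₂ = λE₁/(1 + λh₁).
Solve for λ: λE₁h₂ = E₂(1 + λh₁) → λ(E₁h₂ − E₂h₁) = E₂ → λ = E₂/(E₁h₂ − E₂h₁).
λ = 325/(397×4.98 − 325×1.88) = 325/1366 = 0.2379 per min.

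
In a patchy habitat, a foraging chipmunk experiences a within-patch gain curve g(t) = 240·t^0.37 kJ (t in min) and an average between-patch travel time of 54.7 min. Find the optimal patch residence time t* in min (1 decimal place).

32.1 min

Maximise g(t)/(T+t): set derivative to zero → g'(t)(T+t) = g(t).
g'(t) = 0.37·240·t^-0.63. Setting 0.37·240·t^-0.63 = 240·t^0.37/(54.7+t) gives 0.37(54.7+t) = t, so 0.63·t = 0.37×54.7.
t* = 0.37×54.7/0.63 = 32.13 min.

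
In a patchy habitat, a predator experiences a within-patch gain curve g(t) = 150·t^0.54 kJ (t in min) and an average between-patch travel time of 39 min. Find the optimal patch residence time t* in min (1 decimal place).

By the marginal value theorem, leave when the instantaneous gain rate g'(t) equals the habitat-wide average g(t)/(T + t).
g'(t) = 0.54·150·t^-0.46. Setting 0.54·150·t^-0.46 = 150·t^0.54/(39+t) gives 0.54(39+t) = t, so 0.46·t = 0.54×39.
t* = 0.54×39/0.46 = 45.78 min.

45.8 min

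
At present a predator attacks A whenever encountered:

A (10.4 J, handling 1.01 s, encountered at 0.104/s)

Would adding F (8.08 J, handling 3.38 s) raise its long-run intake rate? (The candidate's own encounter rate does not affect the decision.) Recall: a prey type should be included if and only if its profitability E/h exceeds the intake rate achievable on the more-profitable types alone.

On A alone, R = ΣλE/(1+Σλh) = 1.082/1.105 = 0.9788 J/s.
F: E/h = 8.08/3.38 = 2.391 J/s.
Since 2.391 > R, including F increases the long-run rate.

Yes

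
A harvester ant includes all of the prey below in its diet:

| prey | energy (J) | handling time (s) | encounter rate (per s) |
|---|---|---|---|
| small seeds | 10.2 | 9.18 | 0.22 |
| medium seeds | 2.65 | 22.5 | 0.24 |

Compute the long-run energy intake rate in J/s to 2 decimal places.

0.34 J/s

Energy encountered per unit search time: 0.22×10.2 + 0.24×2.65 = 2.88 J/s.
Handling time per unit search time: 0.22×9.18 + 0.24×22.5 = 7.42.
Rate = 2.88/(1 + 7.42) = 0.3421 J/s.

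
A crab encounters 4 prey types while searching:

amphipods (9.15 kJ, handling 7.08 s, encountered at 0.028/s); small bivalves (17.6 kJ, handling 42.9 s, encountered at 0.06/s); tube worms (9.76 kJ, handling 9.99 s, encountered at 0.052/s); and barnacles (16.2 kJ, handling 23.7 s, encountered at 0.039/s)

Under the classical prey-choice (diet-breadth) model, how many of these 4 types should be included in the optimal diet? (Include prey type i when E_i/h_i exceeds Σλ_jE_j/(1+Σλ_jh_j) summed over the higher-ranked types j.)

3

E/h in descending order: amphipods 1.29, tube worms 0.977, barnacles 0.684, small bivalves 0.41 kJ/s. The optimal diet is the largest prefix of this list for which every included type satisfies E_i/h_i > R on the types above it.
Rate on top 1: 0.2138. tube worms: 0.977 > 0.2138 → include.
Rate on top 2: 0.4446. barnacles: 0.684 > 0.4446 → include.
Rate on top 3: 0.5282. small bivalves: 0.41 < 0.5282 → exclude; stop.
Optimal diet: amphipods, tube worms, barnacles — 3 of 4 types.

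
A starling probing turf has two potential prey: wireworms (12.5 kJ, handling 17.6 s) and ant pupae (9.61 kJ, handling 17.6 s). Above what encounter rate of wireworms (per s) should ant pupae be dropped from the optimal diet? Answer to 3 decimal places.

0.189 per s

At the threshold, the rate on wireworms alone equals the profitability of ant pupae: λ·12.5/(1 + λ·17.6) = 9.61/17.6 = 0.546.
Rearranging, λ(12.5 − 0.546×17.6) = 0.546, so λ = 0.546/2.89 = 0.1889 per s.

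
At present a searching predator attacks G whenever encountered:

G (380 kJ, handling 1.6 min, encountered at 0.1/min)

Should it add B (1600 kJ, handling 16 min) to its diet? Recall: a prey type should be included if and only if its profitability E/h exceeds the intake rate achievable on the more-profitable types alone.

Yes

On G alone, R = ΣλE/(1+Σλh) = 38/1.16 = 32.76 kJ/min.
B: E/h = 1600/16 = 100 kJ/min.
Since 100 > R, including B increases the long-run rate.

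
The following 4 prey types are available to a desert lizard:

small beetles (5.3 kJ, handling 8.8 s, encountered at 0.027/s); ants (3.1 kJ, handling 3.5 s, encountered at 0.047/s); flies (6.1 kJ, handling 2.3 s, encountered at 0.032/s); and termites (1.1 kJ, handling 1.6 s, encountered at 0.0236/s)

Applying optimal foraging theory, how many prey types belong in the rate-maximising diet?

E/h in descending order: flies 2.65, ants 0.886, termites 0.688, small beetles 0.602 kJ/s. The optimal diet is the largest prefix of this list for which every included type satisfies E_i/h_i > R on the types above it.
Rate on top 1: 0.1818. ants: 0.886 > 0.1818 → include.
Rate on top 2: 0.2753. termites: 0.688 > 0.2753 → include.
Rate on top 3: 0.2875. small beetles: 0.602 > 0.2875 → include.
Optimal diet: flies, ants, termites, small beetles — 4 of 4 types.

4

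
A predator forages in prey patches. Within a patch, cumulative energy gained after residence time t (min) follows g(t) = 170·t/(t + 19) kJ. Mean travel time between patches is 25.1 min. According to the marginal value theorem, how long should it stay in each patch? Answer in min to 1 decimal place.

Optimal t* satisfies g'(t*) = g(t*)/(T + t*).
g'(t) = 170·19/(t + 19)². Setting 170·19/(t+19)² = 170t/[(t+19)(25.1+t)] gives 19(25.1+t) = t(t+19), so t² = 19×25.1 = 476.9.
t* = √476.9 = 21.84 min.

21.8 min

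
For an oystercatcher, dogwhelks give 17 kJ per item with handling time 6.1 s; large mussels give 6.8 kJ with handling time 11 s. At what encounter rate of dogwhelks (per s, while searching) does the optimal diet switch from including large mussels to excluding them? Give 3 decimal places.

Drop large mussels once their profitability E₂/h₂ falls below the rate achievable on dogwhelks alone: E₂/h₂ = λE₁/(1 + λh₁).
Solve for λ: λE₁h₂ = E₂(1 + λh₁) → λ(E₁h₂ − E₂h₁) = E₂ → λ = E₂/(E₁h₂ − E₂h₁).
λ = 6.8/(17×11 − 6.8×6.1) = 6.8/145.5 = 0.04673 per s.

0.047 per s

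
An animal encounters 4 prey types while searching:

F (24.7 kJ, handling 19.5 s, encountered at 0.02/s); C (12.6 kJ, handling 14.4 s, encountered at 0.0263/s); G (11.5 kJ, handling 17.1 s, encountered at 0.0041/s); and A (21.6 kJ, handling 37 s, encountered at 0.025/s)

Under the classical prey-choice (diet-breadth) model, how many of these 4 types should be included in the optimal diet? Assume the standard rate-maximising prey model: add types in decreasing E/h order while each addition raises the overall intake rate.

E/h in descending order: F 1.27, C 0.875, G 0.673, A 0.584 kJ/s. The optimal diet is the largest prefix of this list for which every included type satisfies E_i/h_i > R on the types above it.
Rate on top 1: 0.3554. C: 0.875 > 0.3554 → include.
Rate on top 2: 0.4667. G: 0.673 > 0.4667 → include.
Rate on top 3: 0.4745. A: 0.584 > 0.4745 → include.
Optimal diet: F, C, G, A — 4 of 4 types.

4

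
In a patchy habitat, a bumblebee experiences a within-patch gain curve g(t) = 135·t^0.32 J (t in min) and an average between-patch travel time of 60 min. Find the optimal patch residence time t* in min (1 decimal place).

28.2 min

By the marginal value theorem, leave when the instantaneous gain rate g'(t) equals the habitat-wide average g(t)/(T + t).
g'(t) = 0.32·135·t^-0.68. Setting 0.32·135·t^-0.68 = 135·t^0.32/(60+t) gives 0.32(60+t) = t, so 0.68·t = 0.32×60.
t* = 0.32×60/0.68 = 28.24 min.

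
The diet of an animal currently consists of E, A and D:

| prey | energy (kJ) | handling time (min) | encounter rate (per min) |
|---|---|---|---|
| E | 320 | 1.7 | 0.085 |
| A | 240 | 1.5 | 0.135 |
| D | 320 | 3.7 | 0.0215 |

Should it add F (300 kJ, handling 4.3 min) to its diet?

Intake rate on the current diet: R = (0.085×320 + 0.135×240 + 0.0215×320) / (1 + 0.085×1.7 + 0.135×1.5 + 0.0215×3.7) = 66.48/1.427 = 46.6 kJ/min.
F: E/h = 300/4.3 = 69.77 kJ/min.
Since 69.77 > R, including F increases the long-run rate.

Yes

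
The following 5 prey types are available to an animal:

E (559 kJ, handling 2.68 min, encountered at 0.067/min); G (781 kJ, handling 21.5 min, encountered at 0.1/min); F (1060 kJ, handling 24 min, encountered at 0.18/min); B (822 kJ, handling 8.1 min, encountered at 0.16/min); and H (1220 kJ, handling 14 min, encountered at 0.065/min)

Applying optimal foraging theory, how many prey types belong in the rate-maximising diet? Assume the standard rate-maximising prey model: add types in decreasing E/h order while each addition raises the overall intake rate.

3

Profitabilities (E/h, kJ/min): E 209, B 101, H 87.1, F 44.2, G 36.3. Add prey in this order while the next type's profitability exceeds the intake rate on those already taken.
Rate on top 1: 31.75. B: 101 > 31.75 → include.
Rate on top 2: 68.26. H: 87.1 > 68.26 → include.
Rate on top 3: 73.33. F: 44.2 < 73.33 → exclude; stop.
Optimal diet: E, B, H — 3 of 5 types.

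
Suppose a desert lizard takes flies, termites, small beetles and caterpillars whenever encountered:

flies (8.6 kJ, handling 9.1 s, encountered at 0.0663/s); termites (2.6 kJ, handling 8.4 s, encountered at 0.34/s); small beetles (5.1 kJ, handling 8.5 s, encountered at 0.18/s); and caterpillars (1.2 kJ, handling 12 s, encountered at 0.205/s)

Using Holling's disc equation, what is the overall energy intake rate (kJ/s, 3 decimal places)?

0.310 kJ/s

R = (0.0663×8.6 + 0.34×2.6 + 0.18×5.1 + 0.205×1.2) / (1 + 0.0663×9.1 + 0.34×8.4 + 0.18×8.5 + 0.205×12) = 2.618/8.449 = 0.3099 kJ/s.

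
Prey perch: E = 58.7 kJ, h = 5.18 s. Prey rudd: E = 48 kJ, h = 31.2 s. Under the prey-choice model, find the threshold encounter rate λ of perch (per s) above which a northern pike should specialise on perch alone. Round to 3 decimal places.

0.030 per s

Drop rudd once their profitability E₂/h₂ falls below the rate achievable on perch alone: E₂/h₂ = λE₁/(1 + λh₁).
Solve for λ: λE₁h₂ = E₂(1 + λh₁) → λ(E₁h₂ − E₂h₁) = E₂ → λ = E₂/(E₁h₂ − E₂h₁).
λ = 48/(58.7×31.2 − 48×5.18) = 48/1583 = 0.03033 per s.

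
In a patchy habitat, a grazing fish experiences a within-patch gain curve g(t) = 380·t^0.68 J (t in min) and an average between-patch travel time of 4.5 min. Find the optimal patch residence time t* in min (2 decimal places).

9.56 min

Maximise g(t)/(T+t): set derivative to zero → g'(t)(T+t) = g(t).
g'(t) = 0.68·380·t^-0.32. Setting 0.68·380·t^-0.32 = 380·t^0.68/(4.5+t) gives 0.68(4.5+t) = t, so 0.32·t = 0.68×4.5.
t* = 0.68×4.5/0.32 = 9.563 min.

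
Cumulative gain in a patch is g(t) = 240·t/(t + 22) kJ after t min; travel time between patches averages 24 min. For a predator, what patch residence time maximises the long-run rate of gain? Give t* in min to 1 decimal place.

23.0 min

Maximise g(t)/(T+t): set derivative to zero → g'(t)(T+t) = g(t).
g'(t) = 240·22/(t + 22)². Setting 240·22/(t+22)² = 240t/[(t+22)(24+t)] gives 22(24+t) = t(t+22), so t² = 22×24 = 528.
t* = √528 = 22.98 min.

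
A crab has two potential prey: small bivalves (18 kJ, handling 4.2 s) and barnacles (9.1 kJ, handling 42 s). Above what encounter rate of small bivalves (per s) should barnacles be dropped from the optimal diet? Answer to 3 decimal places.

The zero-one rule: include barnacles iff E₂/h₂ > λE₁/(1+λh₁). Equality gives the switch point.
λE₁h₂ = E₂ + λE₂h₁ ⇒ λ = E₂/(E₁h₂ − E₂h₁) = 9.1/(756 − 38.22) = 0.01268 per s.

0.013 per s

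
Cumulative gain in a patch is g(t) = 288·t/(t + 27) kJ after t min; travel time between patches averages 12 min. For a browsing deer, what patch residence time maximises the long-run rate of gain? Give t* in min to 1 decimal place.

By the marginal value theorem, leave when the instantaneous gain rate g'(t) equals the habitat-wide average g(t)/(T + t).
g'(t) = 288·27/(t + 27)². Setting 288·27/(t+27)² = 288t/[(t+27)(12+t)] gives 27(12+t) = t(t+27), so t² = 27×12 = 324.
t* = √324 = 18 min.

18.0 min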